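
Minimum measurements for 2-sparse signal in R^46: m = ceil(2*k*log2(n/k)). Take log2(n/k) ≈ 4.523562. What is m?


log2(n/k) = log2(46/2) ≈ 4.523562.
2*k*log2(n/k) ≈ 2*2*4.523562 = 18.094248.
m = ceil(18.094248) = 19.

19


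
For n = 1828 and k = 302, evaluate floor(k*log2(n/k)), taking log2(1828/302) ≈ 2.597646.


log2(n/k) = log2(1828/302) ≈ 2.597646.
k*log2(n/k) ≈ 302*2.597646 = 784.489092.
floor(784.489092) = 784.

784


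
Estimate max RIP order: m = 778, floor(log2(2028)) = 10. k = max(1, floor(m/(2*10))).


floor(log2(2028)) = 10.
2*10 = 20.
m/(2*floor(log2(n))) = 778/20 ≈ 38.9.
floor = 38.
k = max(1, 38) = 38.

38


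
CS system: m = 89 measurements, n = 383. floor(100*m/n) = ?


100*m/n = 100*89/383 ≈ 23.2376.
floor = 23.

23


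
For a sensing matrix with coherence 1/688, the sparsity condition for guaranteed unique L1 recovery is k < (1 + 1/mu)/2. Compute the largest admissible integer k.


1/mu = 688.
1 + 1/mu = 689.
(1 + 1/mu)/2 = 344.5 is not an integer, so k_max = floor(344.5) = 344.

344


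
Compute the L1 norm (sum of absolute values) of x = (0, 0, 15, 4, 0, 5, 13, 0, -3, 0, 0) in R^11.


Non-zero entries: [(2, 15), (3, 4), (5, 5), (6, 13), (8, -3)]
Absolute values: [15, 4, 5, 13, 3]
||x||_1 = sum = 40.

40


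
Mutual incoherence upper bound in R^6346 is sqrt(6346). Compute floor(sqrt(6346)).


79^2 = 6241 <= 6346 < 6400 = 80^2, so 79 <= sqrt(6346) < 80.
floor(sqrt(6346)) = 79.

79


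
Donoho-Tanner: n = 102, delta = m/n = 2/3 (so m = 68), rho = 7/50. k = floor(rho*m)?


m = 2/3*102 = 68.
rho = 7/50.
rho*m = 7/50*68 = 9.52.
k = floor(9.52) = 9.

9


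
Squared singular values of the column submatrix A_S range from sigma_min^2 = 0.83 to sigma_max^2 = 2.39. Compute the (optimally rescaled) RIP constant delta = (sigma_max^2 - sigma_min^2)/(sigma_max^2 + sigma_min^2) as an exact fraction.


lambda_max - lambda_min = 2.39 - 0.83 = 1.56.
lambda_max + lambda_min = 2.39 + 0.83 = 3.22.
delta = 1.56/3.22 = 156/322 = 78/161.

78/161


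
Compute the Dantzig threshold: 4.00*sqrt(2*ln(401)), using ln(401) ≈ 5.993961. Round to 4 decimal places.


ln(401) ≈ 5.993961.
2*ln(n) ≈ 11.987922.
sqrt(2*ln(n)) ≈ sqrt(11.987922) ≈ 3.462358.
threshold ≈ 4.00*3.462358 = 13.849432 ≈ 13.8494.

13.8494


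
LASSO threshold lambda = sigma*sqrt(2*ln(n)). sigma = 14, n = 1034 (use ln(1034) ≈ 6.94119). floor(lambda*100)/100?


ln(1034) ≈ 6.94119.
2*ln(n) ≈ 13.88238.
sqrt(2*ln(n)) ≈ sqrt(13.88238) ≈ 3.725907.
lambda ≈ 14*3.725907 = 52.162698.
floor(lambda*100)/100 = 52.16.

52.16


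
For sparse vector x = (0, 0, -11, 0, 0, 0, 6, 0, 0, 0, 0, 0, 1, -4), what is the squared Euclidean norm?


Non-zero entries: [(2, -11), (6, 6), (12, 1), (13, -4)]
Squares: [121, 36, 1, 16]
||x||_2^2 = sum = 174.

174


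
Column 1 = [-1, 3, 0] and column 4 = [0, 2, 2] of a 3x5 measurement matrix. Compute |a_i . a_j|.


Inner product: -1*0 + 3*2 + 0*2
Products: [0, 6, 0]
Sum = 6.
|dot| = 6.

6


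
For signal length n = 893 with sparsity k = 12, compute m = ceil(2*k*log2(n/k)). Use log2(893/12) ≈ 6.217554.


log2(n/k) = log2(893/12) ≈ 6.217554.
2*k*log2(n/k) ≈ 2*12*6.217554 = 149.221296.
m = ceil(149.221296) = 150.

150


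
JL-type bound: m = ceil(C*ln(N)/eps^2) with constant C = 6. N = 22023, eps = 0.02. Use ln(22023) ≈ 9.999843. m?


ln(22023) ≈ 9.999843.
eps^2 = 0.02^2 = 0.0004.
C*ln(N)/eps^2 ≈ 6*9.999843/0.0004 ≈ 149997.645.
m = ceil(149997.645) = 149998.

149998


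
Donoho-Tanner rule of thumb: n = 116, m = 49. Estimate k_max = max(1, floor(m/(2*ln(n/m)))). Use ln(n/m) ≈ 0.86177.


n/m = 116/49.
ln(n/m) ≈ 0.86177.
2*ln(n/m) ≈ 1.72354.
m/(2*ln(n/m)) ≈ 49/1.72354 ≈ 28.4299.
floor = 28.
k_max = max(1, 28) = 28.

28


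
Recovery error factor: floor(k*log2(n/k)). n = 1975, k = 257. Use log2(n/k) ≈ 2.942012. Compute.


log2(n/k) = log2(1975/257) ≈ 2.942012.
k*log2(n/k) ≈ 257*2.942012 = 756.097084.
floor(756.097084) = 756.

756


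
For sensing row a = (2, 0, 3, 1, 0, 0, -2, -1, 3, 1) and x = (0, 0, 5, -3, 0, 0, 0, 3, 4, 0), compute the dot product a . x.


Non-zero terms: ['3*5', '1*-3', '-1*3', '3*4']
Products: [15, -3, -3, 12]
y = sum = 21.

21


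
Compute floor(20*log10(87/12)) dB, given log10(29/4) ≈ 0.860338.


||x||/||e|| = 87/12 = 29/4.
log10(29/4) ≈ 0.860338.
20*log10(||x||/||e||) ≈ 20*0.860338 = 17.20676.
floor(17.20676) = 17.

17


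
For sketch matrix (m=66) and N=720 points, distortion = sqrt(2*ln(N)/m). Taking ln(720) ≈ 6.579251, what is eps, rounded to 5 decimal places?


ln(720) ≈ 6.579251.
2*ln(N)/m ≈ 2*6.579251/66 ≈ 0.19937124.
eps = sqrt(0.19937124) ≈ 0.4465101 ≈ 0.44651.

0.44651


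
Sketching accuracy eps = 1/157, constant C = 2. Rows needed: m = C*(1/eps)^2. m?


1/eps = 157.
(1/eps)^2 = 24649.
m = 2*24649 = 49298.

49298


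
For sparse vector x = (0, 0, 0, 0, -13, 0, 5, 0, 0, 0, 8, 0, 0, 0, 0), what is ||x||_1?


Non-zero entries: [(4, -13), (6, 5), (10, 8)]
Absolute values: [13, 5, 8]
||x||_1 = sum = 26.

26


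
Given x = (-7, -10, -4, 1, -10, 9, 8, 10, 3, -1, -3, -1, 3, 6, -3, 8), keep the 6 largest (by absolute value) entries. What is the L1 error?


Sorted |x_i| descending: [10, 10, 10, 9, 8, 8, 7, 6, 4, 3, 3, 3, 3, 1, 1, 1]
Keep top 6: [10, 10, 10, 9, 8, 8]
Tail entries: [7, 6, 4, 3, 3, 3, 3, 1, 1, 1]
L1 error = sum of tail = 32.

32


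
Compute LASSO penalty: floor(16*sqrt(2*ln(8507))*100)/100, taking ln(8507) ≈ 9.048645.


ln(8507) ≈ 9.048645.
2*ln(n) ≈ 18.09729.
sqrt(2*ln(n)) ≈ sqrt(18.09729) ≈ 4.254091.
lambda ≈ 16*4.254091 = 68.065456.
floor(lambda*100)/100 = 68.06.

68.06


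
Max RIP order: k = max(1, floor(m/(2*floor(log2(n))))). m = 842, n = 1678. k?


floor(log2(1678)) = 10.
2*10 = 20.
m/(2*floor(log2(n))) = 842/20 ≈ 42.1.
floor = 42.
k = max(1, 42) = 42.

42


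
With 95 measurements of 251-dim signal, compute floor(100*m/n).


100*m/n = 100*95/251 ≈ 37.8486.
floor = 37.

37


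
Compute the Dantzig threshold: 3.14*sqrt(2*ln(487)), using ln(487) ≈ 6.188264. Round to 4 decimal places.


ln(487) ≈ 6.188264.
2*ln(n) ≈ 12.376528.
sqrt(2*ln(n)) ≈ sqrt(12.376528) ≈ 3.518029.
threshold ≈ 3.14*3.518029 = 11.04661106 ≈ 11.0466.

11.0466


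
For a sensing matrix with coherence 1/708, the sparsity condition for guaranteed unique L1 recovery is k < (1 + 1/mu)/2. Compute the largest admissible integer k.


1/mu = 708.
1 + 1/mu = 709.
(1 + 1/mu)/2 = 354.5 is not an integer, so k_max = floor(354.5) = 354.

354


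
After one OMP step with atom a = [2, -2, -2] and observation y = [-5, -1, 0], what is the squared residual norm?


a^T a = 12.
a^T y = -8.
coeff = -8/12 = -2/3.
||r||^2 = 62/3.

62/3


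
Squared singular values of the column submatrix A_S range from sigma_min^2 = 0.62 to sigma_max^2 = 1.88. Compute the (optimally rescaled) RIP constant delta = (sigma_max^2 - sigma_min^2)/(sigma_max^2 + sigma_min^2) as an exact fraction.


lambda_max - lambda_min = 1.88 - 0.62 = 1.26.
lambda_max + lambda_min = 1.88 + 0.62 = 2.50.
delta = 1.26/2.50 = 126/250 = 63/125.

63/125


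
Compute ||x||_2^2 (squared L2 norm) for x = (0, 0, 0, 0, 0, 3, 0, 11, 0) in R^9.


Non-zero entries: [(5, 3), (7, 11)]
Squares: [9, 121]
||x||_2^2 = sum = 130.

130


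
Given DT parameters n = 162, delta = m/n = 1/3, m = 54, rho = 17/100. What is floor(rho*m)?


m = 1/3*162 = 54.
rho = 17/100.
rho*m = 17/100*54 = 9.18.
k = floor(9.18) = 9.

9


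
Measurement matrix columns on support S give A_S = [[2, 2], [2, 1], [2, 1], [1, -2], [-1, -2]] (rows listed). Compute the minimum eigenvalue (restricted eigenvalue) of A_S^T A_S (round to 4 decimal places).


A_S^T A_S = [[14, 8], [8, 14]].
trace = 28.
det = 132.
disc = trace^2 - 4*det = 784 - 4*132 = 256.
sqrt(256) = 16.
lam_min = (28 - 16)/2 = 6 = 6.0000.

6.0000


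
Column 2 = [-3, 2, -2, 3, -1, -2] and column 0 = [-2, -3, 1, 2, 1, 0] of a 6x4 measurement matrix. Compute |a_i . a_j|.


Inner product: -3*-2 + 2*-3 + -2*1 + 3*2 + -1*1 + -2*0
Products: [6, -6, -2, 6, -1, 0]
Sum = 3.
|dot| = 3.

3


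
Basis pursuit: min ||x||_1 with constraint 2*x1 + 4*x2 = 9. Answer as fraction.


Axis intercepts:
  x1 = 9/2, x2 = 0: L1 = 9/2
  x1 = 0, x2 = 9/4: L1 = 9/4
x* = (0, 9/4)
||x*||_1 = 9/4.

9/4


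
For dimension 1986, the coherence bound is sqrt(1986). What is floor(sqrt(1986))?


44^2 = 1936 <= 1986 < 2025 = 45^2, so 44 <= sqrt(1986) < 45.
floor(sqrt(1986)) = 44.

44


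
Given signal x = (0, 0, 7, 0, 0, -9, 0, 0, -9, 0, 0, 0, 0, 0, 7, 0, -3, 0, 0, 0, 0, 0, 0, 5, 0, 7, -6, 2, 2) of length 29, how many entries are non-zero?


Non-zero positions: [2, 5, 8, 14, 16, 23, 25, 26, 27, 28].
Sparsity = 10.

10


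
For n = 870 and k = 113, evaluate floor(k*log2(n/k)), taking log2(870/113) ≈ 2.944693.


log2(n/k) = log2(870/113) ≈ 2.944693.
k*log2(n/k) ≈ 113*2.944693 = 332.750309.
floor(332.750309) = 332.

332


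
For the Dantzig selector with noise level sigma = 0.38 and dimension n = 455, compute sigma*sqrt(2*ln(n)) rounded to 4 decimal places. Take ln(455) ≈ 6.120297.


ln(455) ≈ 6.120297.
2*ln(n) ≈ 12.240594.
sqrt(2*ln(n)) ≈ sqrt(12.240594) ≈ 3.498656.
threshold ≈ 0.38*3.498656 = 1.32948928 ≈ 1.3295.

1.3295


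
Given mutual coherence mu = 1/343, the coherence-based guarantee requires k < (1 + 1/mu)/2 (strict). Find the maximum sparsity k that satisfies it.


1/mu = 343.
1 + 1/mu = 344.
(1 + 1/mu)/2 = 172 is an integer and the inequality is strict, so k_max = 172 - 1 = 171.

171


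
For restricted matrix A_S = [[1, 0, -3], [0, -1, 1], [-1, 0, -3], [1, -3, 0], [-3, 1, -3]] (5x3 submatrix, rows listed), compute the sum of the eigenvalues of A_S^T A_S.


Sum of eigenvalues of A_S^T A_S = trace(A_S^T A_S) = sum of squared column norms of A_S.
A_S^T A_S diagonal: [12, 11, 28].
trace = 12 + 11 + 28 = 51.

51


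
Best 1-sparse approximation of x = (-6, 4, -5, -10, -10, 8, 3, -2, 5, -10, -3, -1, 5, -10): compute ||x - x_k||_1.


Sorted |x_i| descending: [10, 10, 10, 10, 8, 6, 5, 5, 5, 4, 3, 3, 2, 1]
Keep top 1: [10]
Tail entries: [10, 10, 10, 8, 6, 5, 5, 5, 4, 3, 3, 2, 1]
L1 error = sum of tail = 72.

72


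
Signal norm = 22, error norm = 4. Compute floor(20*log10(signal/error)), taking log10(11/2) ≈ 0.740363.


||x||/||e|| = 22/4 = 11/2.
log10(11/2) ≈ 0.740363.
20*log10(||x||/||e||) ≈ 20*0.740363 = 14.80726.
floor(14.80726) = 14.

14


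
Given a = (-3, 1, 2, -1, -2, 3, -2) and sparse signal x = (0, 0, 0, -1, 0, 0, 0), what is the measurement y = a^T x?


Non-zero terms: ['-1*-1']
Products: [1]
y = sum = 1.

1


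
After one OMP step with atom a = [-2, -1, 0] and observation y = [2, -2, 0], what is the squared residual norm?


a^T a = 5.
a^T y = -2.
coeff = -2/5 = -2/5.
||r||^2 = 36/5.

36/5


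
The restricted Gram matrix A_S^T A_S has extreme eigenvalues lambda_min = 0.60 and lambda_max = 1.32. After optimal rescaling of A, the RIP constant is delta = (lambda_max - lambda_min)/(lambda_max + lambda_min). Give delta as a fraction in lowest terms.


lambda_max - lambda_min = 1.32 - 0.60 = 0.72.
lambda_max + lambda_min = 1.32 + 0.60 = 1.92.
delta = 0.72/1.92 = 72/192 = 3/8.

3/8


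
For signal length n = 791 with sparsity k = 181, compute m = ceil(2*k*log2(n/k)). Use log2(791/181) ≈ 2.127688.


log2(n/k) = log2(791/181) ≈ 2.127688.
2*k*log2(n/k) ≈ 2*181*2.127688 = 770.223056.
m = ceil(770.223056) = 771.

771


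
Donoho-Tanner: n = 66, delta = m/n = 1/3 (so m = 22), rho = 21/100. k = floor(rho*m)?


m = 1/3*66 = 22.
rho = 21/100.
rho*m = 21/100*22 = 4.62.
k = floor(4.62) = 4.

4


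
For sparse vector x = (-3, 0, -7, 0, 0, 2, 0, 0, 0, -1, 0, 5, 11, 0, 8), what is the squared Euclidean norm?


Non-zero entries: [(0, -3), (2, -7), (5, 2), (9, -1), (11, 5), (12, 11), (14, 8)]
Squares: [9, 49, 4, 1, 25, 121, 64]
||x||_2^2 = sum = 273.

273


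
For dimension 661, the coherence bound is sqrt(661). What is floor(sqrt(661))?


25^2 = 625 <= 661 < 676 = 26^2, so 25 <= sqrt(661) < 26.
floor(sqrt(661)) = 25.

25


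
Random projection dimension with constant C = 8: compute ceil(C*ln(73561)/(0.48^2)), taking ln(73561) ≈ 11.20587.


ln(73561) ≈ 11.20587.
eps^2 = 0.48^2 = 0.2304.
C*ln(N)/eps^2 ≈ 8*11.20587/0.2304 ≈ 389.0927.
m = ceil(389.0927) = 390.

390


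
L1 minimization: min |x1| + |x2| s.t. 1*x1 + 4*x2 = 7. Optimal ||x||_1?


Axis intercepts:
  x1 = 7, x2 = 0: L1 = 7
  x1 = 0, x2 = 7/4: L1 = 7/4
x* = (0, 7/4)
||x*||_1 = 7/4.

7/4


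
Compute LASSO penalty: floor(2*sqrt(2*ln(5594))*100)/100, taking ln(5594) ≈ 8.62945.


ln(5594) ≈ 8.62945.
2*ln(n) ≈ 17.2589.
sqrt(2*ln(n)) ≈ sqrt(17.2589) ≈ 4.154383.
lambda ≈ 2*4.154383 = 8.308766.
floor(lambda*100)/100 = 8.30.

8.30


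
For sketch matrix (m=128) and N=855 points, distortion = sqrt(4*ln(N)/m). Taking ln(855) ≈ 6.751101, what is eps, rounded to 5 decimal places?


ln(855) ≈ 6.751101.
4*ln(N)/m ≈ 4*6.751101/128 ≈ 0.21097191.
eps = sqrt(0.21097191) ≈ 0.4593168 ≈ 0.45932.

0.45932


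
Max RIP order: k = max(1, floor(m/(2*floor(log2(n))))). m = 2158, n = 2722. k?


floor(log2(2722)) = 11.
2*11 = 22.
m/(2*floor(log2(n))) = 2158/22 ≈ 98.0909.
floor = 98.
k = max(1, 98) = 98.

98


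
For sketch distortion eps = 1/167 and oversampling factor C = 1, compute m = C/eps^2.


1/eps = 167.
(1/eps)^2 = 27889.
m = 1*27889 = 27889.

27889


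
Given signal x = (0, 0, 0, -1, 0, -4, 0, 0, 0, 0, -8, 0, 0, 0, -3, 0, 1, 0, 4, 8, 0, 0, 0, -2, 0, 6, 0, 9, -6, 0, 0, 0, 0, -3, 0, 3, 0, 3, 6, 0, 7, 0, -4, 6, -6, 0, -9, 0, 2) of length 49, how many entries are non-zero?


Non-zero positions: [3, 5, 10, 14, 16, 18, 19, 23, 25, 27, 28, 33, 35, 37, 38, 40, 42, 43, 44, 46, 48].
Sparsity = 21.

21


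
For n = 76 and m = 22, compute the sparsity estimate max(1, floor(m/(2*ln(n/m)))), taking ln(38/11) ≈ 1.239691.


n/m = 76/22 = 38/11.
ln(n/m) ≈ 1.239691.
2*ln(n/m) ≈ 2.479382.
m/(2*ln(n/m)) ≈ 22/2.479382 ≈ 8.8732.
floor = 8.
k_max = max(1, 8) = 8.

8


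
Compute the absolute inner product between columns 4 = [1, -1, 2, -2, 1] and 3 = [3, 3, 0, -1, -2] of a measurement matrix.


Inner product: 1*3 + -1*3 + 2*0 + -2*-1 + 1*-2
Products: [3, -3, 0, 2, -2]
Sum = 0.
|dot| = 0.

0


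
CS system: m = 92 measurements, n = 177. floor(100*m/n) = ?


100*m/n = 100*92/177 ≈ 51.9774.
floor = 51.

51


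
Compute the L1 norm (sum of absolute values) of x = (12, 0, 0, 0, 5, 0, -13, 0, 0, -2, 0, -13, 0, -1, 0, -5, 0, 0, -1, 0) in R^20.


Non-zero entries: [(0, 12), (4, 5), (6, -13), (9, -2), (11, -13), (13, -1), (15, -5), (18, -1)]
Absolute values: [12, 5, 13, 2, 13, 1, 5, 1]
||x||_1 = sum = 52.

52


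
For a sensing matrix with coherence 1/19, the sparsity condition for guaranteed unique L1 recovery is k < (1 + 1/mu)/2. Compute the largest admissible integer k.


1/mu = 19.
1 + 1/mu = 20.
(1 + 1/mu)/2 = 10 is an integer and the inequality is strict, so k_max = 10 - 1 = 9.

9


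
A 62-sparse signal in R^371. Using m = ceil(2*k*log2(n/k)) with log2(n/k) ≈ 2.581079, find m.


log2(n/k) = log2(371/62) ≈ 2.581079.
2*k*log2(n/k) ≈ 2*62*2.581079 = 320.053796.
m = ceil(320.053796) = 321.

321


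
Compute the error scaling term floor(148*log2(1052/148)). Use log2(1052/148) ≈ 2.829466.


log2(n/k) = log2(1052/148) ≈ 2.829466.
k*log2(n/k) ≈ 148*2.829466 = 418.760968.
floor(418.760968) = 418.

418


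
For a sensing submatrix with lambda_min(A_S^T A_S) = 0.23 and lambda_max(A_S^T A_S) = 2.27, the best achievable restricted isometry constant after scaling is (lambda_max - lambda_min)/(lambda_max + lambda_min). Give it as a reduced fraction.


lambda_max - lambda_min = 2.27 - 0.23 = 2.04.
lambda_max + lambda_min = 2.27 + 0.23 = 2.50.
delta = 2.04/2.50 = 204/250 = 102/125.

102/125


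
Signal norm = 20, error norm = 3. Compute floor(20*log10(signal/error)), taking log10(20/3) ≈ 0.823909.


||x||/||e|| = 20/3.
log10(20/3) ≈ 0.823909.
20*log10(||x||/||e||) ≈ 20*0.823909 = 16.47818.
floor(16.47818) = 16.

16


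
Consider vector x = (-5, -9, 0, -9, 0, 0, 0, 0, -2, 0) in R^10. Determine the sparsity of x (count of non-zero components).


Non-zero positions: [0, 1, 3, 8].
Sparsity = 4.

4


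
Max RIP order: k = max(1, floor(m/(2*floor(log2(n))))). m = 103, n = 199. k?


floor(log2(199)) = 7.
2*7 = 14.
m/(2*floor(log2(n))) = 103/14 ≈ 7.3571.
floor = 7.
k = max(1, 7) = 7.

7


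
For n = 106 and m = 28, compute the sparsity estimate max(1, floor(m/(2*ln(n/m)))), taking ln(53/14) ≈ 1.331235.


n/m = 106/28 = 53/14.
ln(n/m) ≈ 1.331235.
2*ln(n/m) ≈ 2.66247.
m/(2*ln(n/m)) ≈ 28/2.66247 ≈ 10.5166.
floor = 10.
k_max = max(1, 10) = 10.

10


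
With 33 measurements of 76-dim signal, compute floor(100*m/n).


100*m/n = 100*33/76 ≈ 43.4211.
floor = 43.

43


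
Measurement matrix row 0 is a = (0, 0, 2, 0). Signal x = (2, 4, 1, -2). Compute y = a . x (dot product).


Non-zero terms: ['0*2', '0*4', '2*1', '0*-2']
Products: [0, 0, 2, 0]
y = sum = 2.

2


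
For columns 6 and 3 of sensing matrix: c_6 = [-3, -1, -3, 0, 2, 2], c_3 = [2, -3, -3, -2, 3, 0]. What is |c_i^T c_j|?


Inner product: -3*2 + -1*-3 + -3*-3 + 0*-2 + 2*3 + 2*0
Products: [-6, 3, 9, 0, 6, 0]
Sum = 12.
|dot| = 12.

12


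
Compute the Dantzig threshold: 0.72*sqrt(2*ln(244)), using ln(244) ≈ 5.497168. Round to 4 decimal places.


ln(244) ≈ 5.497168.
2*ln(n) ≈ 10.994336.
sqrt(2*ln(n)) ≈ sqrt(10.994336) ≈ 3.315771.
threshold ≈ 0.72*3.315771 = 2.38735512 ≈ 2.3874.

2.3874


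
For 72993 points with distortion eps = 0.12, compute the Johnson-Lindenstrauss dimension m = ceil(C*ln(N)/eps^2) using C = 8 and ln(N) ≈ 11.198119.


ln(72993) ≈ 11.198119.
eps^2 = 0.12^2 = 0.0144.
C*ln(N)/eps^2 ≈ 8*11.198119/0.0144 ≈ 6221.1772.
m = ceil(6221.1772) = 6222.

6222


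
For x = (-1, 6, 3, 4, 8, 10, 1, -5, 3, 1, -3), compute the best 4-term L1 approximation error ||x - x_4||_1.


Sorted |x_i| descending: [10, 8, 6, 5, 4, 3, 3, 3, 1, 1, 1]
Keep top 4: [10, 8, 6, 5]
Tail entries: [4, 3, 3, 3, 1, 1, 1]
L1 error = sum of tail = 16.

16


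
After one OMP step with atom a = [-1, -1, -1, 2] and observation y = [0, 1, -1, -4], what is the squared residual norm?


a^T a = 7.
a^T y = -8.
coeff = -8/7 = -8/7.
||r||^2 = 62/7.

62/7


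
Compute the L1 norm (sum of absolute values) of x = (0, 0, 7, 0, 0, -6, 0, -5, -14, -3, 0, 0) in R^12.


Non-zero entries: [(2, 7), (5, -6), (7, -5), (8, -14), (9, -3)]
Absolute values: [7, 6, 5, 14, 3]
||x||_1 = sum = 35.

35


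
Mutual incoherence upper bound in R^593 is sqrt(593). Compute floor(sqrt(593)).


24^2 = 576 <= 593 < 625 = 25^2, so 24 <= sqrt(593) < 25.
floor(sqrt(593)) = 24.

24


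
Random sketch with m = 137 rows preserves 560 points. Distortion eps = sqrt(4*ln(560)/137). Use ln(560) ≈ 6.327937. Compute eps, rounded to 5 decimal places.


ln(560) ≈ 6.327937.
4*ln(N)/m ≈ 4*6.327937/137 ≈ 0.18475728.
eps = sqrt(0.18475728) ≈ 0.429834 ≈ 0.42983.

0.42983


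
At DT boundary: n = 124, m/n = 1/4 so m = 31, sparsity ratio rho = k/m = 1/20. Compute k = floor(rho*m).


m = 1/4*124 = 31.
rho = 1/20.
rho*m = 1/20*31 = 1.55.
k = floor(1.55) = 1.

1


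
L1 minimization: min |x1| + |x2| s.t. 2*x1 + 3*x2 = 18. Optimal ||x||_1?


Axis intercepts:
  x1 = 9, x2 = 0: L1 = 9
  x1 = 0, x2 = 6: L1 = 6
x* = (0, 6)
||x*||_1 = 6.

6


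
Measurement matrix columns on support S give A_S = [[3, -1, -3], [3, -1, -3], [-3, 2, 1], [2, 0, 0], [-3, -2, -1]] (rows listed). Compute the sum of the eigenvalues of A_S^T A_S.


Sum of eigenvalues of A_S^T A_S = trace(A_S^T A_S) = sum of squared column norms of A_S.
A_S^T A_S diagonal: [40, 10, 20].
trace = 40 + 10 + 20 = 70.

70


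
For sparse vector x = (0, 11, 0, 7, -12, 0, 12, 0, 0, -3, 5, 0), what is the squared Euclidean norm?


Non-zero entries: [(1, 11), (3, 7), (4, -12), (6, 12), (9, -3), (10, 5)]
Squares: [121, 49, 144, 144, 9, 25]
||x||_2^2 = sum = 492.

492


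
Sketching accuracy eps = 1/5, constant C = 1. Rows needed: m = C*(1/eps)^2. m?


1/eps = 5.
(1/eps)^2 = 25.
m = 1*25 = 25.

25


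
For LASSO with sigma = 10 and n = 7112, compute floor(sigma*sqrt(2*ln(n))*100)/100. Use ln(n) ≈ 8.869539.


ln(7112) ≈ 8.869539.
2*ln(n) ≈ 17.739078.
sqrt(2*ln(n)) ≈ sqrt(17.739078) ≈ 4.211778.
lambda ≈ 10*4.211778 = 42.11778.
floor(lambda*100)/100 = 42.11.

42.11


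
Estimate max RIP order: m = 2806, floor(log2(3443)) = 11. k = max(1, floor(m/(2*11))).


floor(log2(3443)) = 11.
2*11 = 22.
m/(2*floor(log2(n))) = 2806/22 ≈ 127.5455.
floor = 127.
k = max(1, 127) = 127.

127


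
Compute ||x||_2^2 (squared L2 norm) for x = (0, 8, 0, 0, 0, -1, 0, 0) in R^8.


Non-zero entries: [(1, 8), (5, -1)]
Squares: [64, 1]
||x||_2^2 = sum = 65.

65


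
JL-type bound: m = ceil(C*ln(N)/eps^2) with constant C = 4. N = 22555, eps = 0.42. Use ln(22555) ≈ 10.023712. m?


ln(22555) ≈ 10.023712.
eps^2 = 0.42^2 = 0.1764.
C*ln(N)/eps^2 ≈ 4*10.023712/0.1764 ≈ 227.2951.
m = ceil(227.2951) = 228.

228


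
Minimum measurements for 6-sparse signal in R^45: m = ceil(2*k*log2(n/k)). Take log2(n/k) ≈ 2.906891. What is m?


log2(n/k) = log2(45/6) ≈ 2.906891.
2*k*log2(n/k) ≈ 2*6*2.906891 = 34.882692.
m = ceil(34.882692) = 35.

35


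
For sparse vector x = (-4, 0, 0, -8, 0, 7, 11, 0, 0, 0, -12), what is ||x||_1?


Non-zero entries: [(0, -4), (3, -8), (5, 7), (6, 11), (10, -12)]
Absolute values: [4, 8, 7, 11, 12]
||x||_1 = sum = 42.

42


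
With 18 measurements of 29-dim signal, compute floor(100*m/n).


100*m/n = 100*18/29 ≈ 62.069.
floor = 62.

62


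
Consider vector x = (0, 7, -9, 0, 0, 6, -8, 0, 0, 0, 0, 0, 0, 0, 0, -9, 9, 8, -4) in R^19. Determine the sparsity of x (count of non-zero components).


Non-zero positions: [1, 2, 5, 6, 15, 16, 17, 18].
Sparsity = 8.

8


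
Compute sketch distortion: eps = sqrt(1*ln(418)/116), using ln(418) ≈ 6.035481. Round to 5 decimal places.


ln(418) ≈ 6.035481.
1*ln(N)/m ≈ 1*6.035481/116 ≈ 0.05203001.
eps = sqrt(0.05203001) ≈ 0.2281009 ≈ 0.22810.

0.22810


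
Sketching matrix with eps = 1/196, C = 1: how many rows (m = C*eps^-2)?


1/eps = 196.
(1/eps)^2 = 38416.
m = 1*38416 = 38416.

38416


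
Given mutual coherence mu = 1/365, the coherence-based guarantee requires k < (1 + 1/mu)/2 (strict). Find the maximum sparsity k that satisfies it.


1/mu = 365.
1 + 1/mu = 366.
(1 + 1/mu)/2 = 183 is an integer and the inequality is strict, so k_max = 183 - 1 = 182.

182


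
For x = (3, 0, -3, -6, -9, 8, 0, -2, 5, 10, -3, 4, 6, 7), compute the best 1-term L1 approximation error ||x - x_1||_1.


Sorted |x_i| descending: [10, 9, 8, 7, 6, 6, 5, 4, 3, 3, 3, 2, 0, 0]
Keep top 1: [10]
Tail entries: [9, 8, 7, 6, 6, 5, 4, 3, 3, 3, 2, 0, 0]
L1 error = sum of tail = 56.

56


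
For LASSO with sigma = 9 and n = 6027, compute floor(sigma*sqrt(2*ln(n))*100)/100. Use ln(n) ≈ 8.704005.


ln(6027) ≈ 8.704005.
2*ln(n) ≈ 17.40801.
sqrt(2*ln(n)) ≈ sqrt(17.40801) ≈ 4.172291.
lambda ≈ 9*4.172291 = 37.550619.
floor(lambda*100)/100 = 37.55.

37.55


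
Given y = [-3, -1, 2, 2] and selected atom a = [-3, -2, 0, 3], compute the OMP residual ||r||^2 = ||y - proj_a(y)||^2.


a^T a = 22.
a^T y = 17.
coeff = 17/22 = 17/22.
||r||^2 = 107/22.

107/22


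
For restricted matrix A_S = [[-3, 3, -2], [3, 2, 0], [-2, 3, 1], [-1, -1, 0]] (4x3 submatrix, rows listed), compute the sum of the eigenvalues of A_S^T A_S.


Sum of eigenvalues of A_S^T A_S = trace(A_S^T A_S) = sum of squared column norms of A_S.
A_S^T A_S diagonal: [23, 23, 5].
trace = 23 + 23 + 5 = 51.

51


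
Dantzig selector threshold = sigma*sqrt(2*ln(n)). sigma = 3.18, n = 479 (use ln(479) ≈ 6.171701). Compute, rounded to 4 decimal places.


ln(479) ≈ 6.171701.
2*ln(n) ≈ 12.343402.
sqrt(2*ln(n)) ≈ sqrt(12.343402) ≈ 3.513318.
threshold ≈ 3.18*3.513318 = 11.17235124 ≈ 11.1724.

11.1724


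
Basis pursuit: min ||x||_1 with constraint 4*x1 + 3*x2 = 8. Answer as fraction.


Axis intercepts:
  x1 = 2, x2 = 0: L1 = 2
  x1 = 0, x2 = 8/3: L1 = 8/3
x* = (2, 0)
||x*||_1 = 2.

2


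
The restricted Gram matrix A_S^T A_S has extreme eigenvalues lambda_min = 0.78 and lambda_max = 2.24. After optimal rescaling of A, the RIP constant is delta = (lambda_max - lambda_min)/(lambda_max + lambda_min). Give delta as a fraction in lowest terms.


lambda_max - lambda_min = 2.24 - 0.78 = 1.46.
lambda_max + lambda_min = 2.24 + 0.78 = 3.02.
delta = 1.46/3.02 = 146/302 = 73/151.

73/151


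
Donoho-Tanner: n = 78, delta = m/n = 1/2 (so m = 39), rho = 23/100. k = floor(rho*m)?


m = 1/2*78 = 39.
rho = 23/100.
rho*m = 23/100*39 = 8.97.
k = floor(8.97) = 8.

8


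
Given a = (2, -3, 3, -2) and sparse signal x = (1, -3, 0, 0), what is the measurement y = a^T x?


Non-zero terms: ['2*1', '-3*-3']
Products: [2, 9]
y = sum = 11.

11


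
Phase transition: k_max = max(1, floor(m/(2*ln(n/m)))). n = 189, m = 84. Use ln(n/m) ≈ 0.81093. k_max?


n/m = 189/84 = 9/4.
ln(n/m) ≈ 0.81093.
2*ln(n/m) ≈ 1.62186.
m/(2*ln(n/m)) ≈ 84/1.62186 ≈ 51.7924.
floor = 51.
k_max = max(1, 51) = 51.

51


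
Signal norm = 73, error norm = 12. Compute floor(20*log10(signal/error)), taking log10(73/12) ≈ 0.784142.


||x||/||e|| = 73/12.
log10(73/12) ≈ 0.784142.
20*log10(||x||/||e||) ≈ 20*0.784142 = 15.68284.
floor(15.68284) = 15.

15


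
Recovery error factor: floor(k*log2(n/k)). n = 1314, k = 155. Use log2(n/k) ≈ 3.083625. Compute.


log2(n/k) = log2(1314/155) ≈ 3.083625.
k*log2(n/k) ≈ 155*3.083625 = 477.961875.
floor(477.961875) = 477.

477


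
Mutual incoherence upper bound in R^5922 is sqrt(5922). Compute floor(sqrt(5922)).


76^2 = 5776 <= 5922 < 5929 = 77^2, so 76 <= sqrt(5922) < 77.
floor(sqrt(5922)) = 76.

76


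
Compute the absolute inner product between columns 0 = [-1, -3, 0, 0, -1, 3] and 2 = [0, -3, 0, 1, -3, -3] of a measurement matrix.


Inner product: -1*0 + -3*-3 + 0*0 + 0*1 + -1*-3 + 3*-3
Products: [0, 9, 0, 0, 3, -9]
Sum = 3.
|dot| = 3.

3


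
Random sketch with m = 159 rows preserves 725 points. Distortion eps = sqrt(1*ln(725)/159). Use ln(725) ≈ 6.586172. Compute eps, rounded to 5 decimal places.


ln(725) ≈ 6.586172.
1*ln(N)/m ≈ 1*6.586172/159 ≈ 0.04142247.
eps = sqrt(0.04142247) ≈ 0.2035251 ≈ 0.20353.

0.20353


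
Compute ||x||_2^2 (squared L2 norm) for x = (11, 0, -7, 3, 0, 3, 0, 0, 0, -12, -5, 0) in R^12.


Non-zero entries: [(0, 11), (2, -7), (3, 3), (5, 3), (9, -12), (10, -5)]
Squares: [121, 49, 9, 9, 144, 25]
||x||_2^2 = sum = 357.

357


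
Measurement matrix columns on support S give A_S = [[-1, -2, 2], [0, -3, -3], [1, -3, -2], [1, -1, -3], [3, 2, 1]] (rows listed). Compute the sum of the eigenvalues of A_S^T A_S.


Sum of eigenvalues of A_S^T A_S = trace(A_S^T A_S) = sum of squared column norms of A_S.
A_S^T A_S diagonal: [12, 27, 27].
trace = 12 + 27 + 27 = 66.

66


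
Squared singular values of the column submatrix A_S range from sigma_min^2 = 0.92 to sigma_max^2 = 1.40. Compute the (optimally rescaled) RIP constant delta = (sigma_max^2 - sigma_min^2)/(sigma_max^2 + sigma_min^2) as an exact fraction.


lambda_max - lambda_min = 1.40 - 0.92 = 0.48.
lambda_max + lambda_min = 1.40 + 0.92 = 2.32.
delta = 0.48/2.32 = 48/232 = 6/29.

6/29


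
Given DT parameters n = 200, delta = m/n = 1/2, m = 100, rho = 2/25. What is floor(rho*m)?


m = 1/2*200 = 100.
rho = 2/25.
rho*m = 2/25*100 = 8.
k = floor(8) = 8.

8


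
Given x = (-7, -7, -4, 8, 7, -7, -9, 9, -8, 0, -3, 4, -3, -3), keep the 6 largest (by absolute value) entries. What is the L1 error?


Sorted |x_i| descending: [9, 9, 8, 8, 7, 7, 7, 7, 4, 4, 3, 3, 3, 0]
Keep top 6: [9, 9, 8, 8, 7, 7]
Tail entries: [7, 7, 4, 4, 3, 3, 3, 0]
L1 error = sum of tail = 31.

31


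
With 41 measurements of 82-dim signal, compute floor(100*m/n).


100*m/n = 100*41/82 ≈ 50.0.
floor = 50.

50


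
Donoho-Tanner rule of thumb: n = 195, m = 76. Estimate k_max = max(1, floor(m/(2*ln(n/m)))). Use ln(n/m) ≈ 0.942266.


n/m = 195/76.
ln(n/m) ≈ 0.942266.
2*ln(n/m) ≈ 1.884532.
m/(2*ln(n/m)) ≈ 76/1.884532 ≈ 40.3283.
floor = 40.
k_max = max(1, 40) = 40.

40


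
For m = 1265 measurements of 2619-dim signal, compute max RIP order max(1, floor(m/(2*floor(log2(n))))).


floor(log2(2619)) = 11.
2*11 = 22.
m/(2*floor(log2(n))) = 1265/22 ≈ 57.5.
floor = 57.
k = max(1, 57) = 57.

57


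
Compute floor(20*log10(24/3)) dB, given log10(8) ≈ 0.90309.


||x||/||e|| = 24/3 = 8.
log10(8) ≈ 0.90309.
20*log10(||x||/||e||) ≈ 20*0.90309 = 18.0618.
floor(18.0618) = 18.

18


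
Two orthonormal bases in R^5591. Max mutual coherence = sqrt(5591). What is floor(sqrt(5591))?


74^2 = 5476 <= 5591 < 5625 = 75^2, so 74 <= sqrt(5591) < 75.
floor(sqrt(5591)) = 74.

74


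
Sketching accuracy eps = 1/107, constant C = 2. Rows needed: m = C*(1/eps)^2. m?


1/eps = 107.
(1/eps)^2 = 11449.
m = 2*11449 = 22898.

22898


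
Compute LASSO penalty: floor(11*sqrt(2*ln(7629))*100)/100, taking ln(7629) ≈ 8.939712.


ln(7629) ≈ 8.939712.
2*ln(n) ≈ 17.879424.
sqrt(2*ln(n)) ≈ sqrt(17.879424) ≈ 4.228407.
lambda ≈ 11*4.228407 = 46.512477.
floor(lambda*100)/100 = 46.51.

46.51


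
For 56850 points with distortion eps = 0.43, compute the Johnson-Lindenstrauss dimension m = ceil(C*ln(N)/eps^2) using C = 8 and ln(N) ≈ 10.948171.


ln(56850) ≈ 10.948171.
eps^2 = 0.43^2 = 0.1849.
C*ln(N)/eps^2 ≈ 8*10.948171/0.1849 ≈ 473.6905.
m = ceil(473.6905) = 474.

474


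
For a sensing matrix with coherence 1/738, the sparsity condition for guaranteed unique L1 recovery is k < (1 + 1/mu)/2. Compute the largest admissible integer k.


1/mu = 738.
1 + 1/mu = 739.
(1 + 1/mu)/2 = 369.5 is not an integer, so k_max = floor(369.5) = 369.

369


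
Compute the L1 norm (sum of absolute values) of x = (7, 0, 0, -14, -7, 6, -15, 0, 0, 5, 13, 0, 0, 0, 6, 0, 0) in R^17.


Non-zero entries: [(0, 7), (3, -14), (4, -7), (5, 6), (6, -15), (9, 5), (10, 13), (14, 6)]
Absolute values: [7, 14, 7, 6, 15, 5, 13, 6]
||x||_1 = sum = 73.

73


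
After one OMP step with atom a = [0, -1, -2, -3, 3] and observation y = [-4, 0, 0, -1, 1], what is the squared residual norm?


a^T a = 23.
a^T y = 6.
coeff = 6/23 = 6/23.
||r||^2 = 378/23.

378/23


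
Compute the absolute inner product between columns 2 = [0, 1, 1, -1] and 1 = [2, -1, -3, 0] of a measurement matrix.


Inner product: 0*2 + 1*-1 + 1*-3 + -1*0
Products: [0, -1, -3, 0]
Sum = -4.
|dot| = 4.

4


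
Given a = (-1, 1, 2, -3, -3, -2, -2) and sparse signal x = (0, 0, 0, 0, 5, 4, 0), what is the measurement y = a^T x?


Non-zero terms: ['-3*5', '-2*4']
Products: [-15, -8]
y = sum = -23.

-23


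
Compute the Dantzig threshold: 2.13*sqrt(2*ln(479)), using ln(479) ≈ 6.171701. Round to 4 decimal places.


ln(479) ≈ 6.171701.
2*ln(n) ≈ 12.343402.
sqrt(2*ln(n)) ≈ sqrt(12.343402) ≈ 3.513318.
threshold ≈ 2.13*3.513318 = 7.48336734 ≈ 7.4834.

7.4834


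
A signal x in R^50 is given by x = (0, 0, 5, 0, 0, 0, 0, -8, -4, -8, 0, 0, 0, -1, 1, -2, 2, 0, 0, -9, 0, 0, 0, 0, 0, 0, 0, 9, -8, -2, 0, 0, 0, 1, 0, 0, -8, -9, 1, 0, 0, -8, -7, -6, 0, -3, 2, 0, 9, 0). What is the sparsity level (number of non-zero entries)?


Non-zero positions: [2, 7, 8, 9, 13, 14, 15, 16, 19, 27, 28, 29, 33, 36, 37, 38, 41, 42, 43, 45, 46, 48].
Sparsity = 22.

22


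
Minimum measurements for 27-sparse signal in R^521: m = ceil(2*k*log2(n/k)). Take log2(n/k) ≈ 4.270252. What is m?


log2(n/k) = log2(521/27) ≈ 4.270252.
2*k*log2(n/k) ≈ 2*27*4.270252 = 230.593608.
m = ceil(230.593608) = 231.

231


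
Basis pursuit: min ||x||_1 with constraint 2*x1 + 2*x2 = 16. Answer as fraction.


Axis intercepts:
  x1 = 8, x2 = 0: L1 = 8
  x1 = 0, x2 = 8: L1 = 8
x* = (8, 0)
||x*||_1 = 8.

8


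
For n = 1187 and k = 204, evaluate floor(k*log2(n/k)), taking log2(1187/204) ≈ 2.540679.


log2(n/k) = log2(1187/204) ≈ 2.540679.
k*log2(n/k) ≈ 204*2.540679 = 518.298516.
floor(518.298516) = 518.

518


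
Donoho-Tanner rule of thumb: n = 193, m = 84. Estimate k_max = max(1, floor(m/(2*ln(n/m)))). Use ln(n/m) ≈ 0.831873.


n/m = 193/84.
ln(n/m) ≈ 0.831873.
2*ln(n/m) ≈ 1.663746.
m/(2*ln(n/m)) ≈ 84/1.663746 ≈ 50.4885.
floor = 50.
k_max = max(1, 50) = 50.

50


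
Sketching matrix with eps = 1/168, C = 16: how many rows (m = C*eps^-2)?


1/eps = 168.
(1/eps)^2 = 28224.
m = 16*28224 = 451584.

451584


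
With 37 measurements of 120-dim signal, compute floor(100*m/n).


100*m/n = 100*37/120 ≈ 30.8333.
floor = 30.

30


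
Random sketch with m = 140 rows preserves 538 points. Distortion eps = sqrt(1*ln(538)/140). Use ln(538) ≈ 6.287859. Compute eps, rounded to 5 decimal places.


ln(538) ≈ 6.287859.
1*ln(N)/m ≈ 1*6.287859/140 ≈ 0.04491328.
eps = sqrt(0.04491328) ≈ 0.2119275 ≈ 0.21193.

0.21193


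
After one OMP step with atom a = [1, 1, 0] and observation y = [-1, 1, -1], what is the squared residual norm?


a^T a = 2.
a^T y = 0.
coeff = 0/2 = 0.
||r||^2 = 3.

3


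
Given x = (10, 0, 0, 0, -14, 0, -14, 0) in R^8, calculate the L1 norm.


Non-zero entries: [(0, 10), (4, -14), (6, -14)]
Absolute values: [10, 14, 14]
||x||_1 = sum = 38.

38


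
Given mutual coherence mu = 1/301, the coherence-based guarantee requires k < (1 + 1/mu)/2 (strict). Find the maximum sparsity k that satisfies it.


1/mu = 301.
1 + 1/mu = 302.
(1 + 1/mu)/2 = 151 is an integer and the inequality is strict, so k_max = 151 - 1 = 150.

150


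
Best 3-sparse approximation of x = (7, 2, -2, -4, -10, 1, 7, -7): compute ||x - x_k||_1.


Sorted |x_i| descending: [10, 7, 7, 7, 4, 2, 2, 1]
Keep top 3: [10, 7, 7]
Tail entries: [7, 4, 2, 2, 1]
L1 error = sum of tail = 16.

16


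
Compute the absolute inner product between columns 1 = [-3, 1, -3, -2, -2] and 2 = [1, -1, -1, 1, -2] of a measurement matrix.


Inner product: -3*1 + 1*-1 + -3*-1 + -2*1 + -2*-2
Products: [-3, -1, 3, -2, 4]
Sum = 1.
|dot| = 1.

1


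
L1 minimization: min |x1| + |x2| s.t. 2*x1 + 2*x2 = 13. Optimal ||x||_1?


Axis intercepts:
  x1 = 13/2, x2 = 0: L1 = 13/2
  x1 = 0, x2 = 13/2: L1 = 13/2
x* = (13/2, 0)
||x*||_1 = 13/2.

13/2


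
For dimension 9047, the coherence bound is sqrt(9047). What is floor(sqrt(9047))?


95^2 = 9025 <= 9047 < 9216 = 96^2, so 95 <= sqrt(9047) < 96.
floor(sqrt(9047)) = 95.

95


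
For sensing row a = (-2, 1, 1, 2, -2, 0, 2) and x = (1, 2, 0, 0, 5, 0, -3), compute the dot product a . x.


Non-zero terms: ['-2*1', '1*2', '-2*5', '2*-3']
Products: [-2, 2, -10, -6]
y = sum = -16.

-16


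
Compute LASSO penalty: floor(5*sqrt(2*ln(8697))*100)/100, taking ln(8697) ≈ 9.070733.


ln(8697) ≈ 9.070733.
2*ln(n) ≈ 18.141466.
sqrt(2*ln(n)) ≈ sqrt(18.141466) ≈ 4.25928.
lambda ≈ 5*4.25928 = 21.2964.
floor(lambda*100)/100 = 21.29.

21.29


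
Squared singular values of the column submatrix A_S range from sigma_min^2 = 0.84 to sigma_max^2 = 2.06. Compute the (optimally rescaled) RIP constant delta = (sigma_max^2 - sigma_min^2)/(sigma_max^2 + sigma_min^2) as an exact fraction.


lambda_max - lambda_min = 2.06 - 0.84 = 1.22.
lambda_max + lambda_min = 2.06 + 0.84 = 2.90.
delta = 1.22/2.90 = 122/290 = 61/145.

61/145


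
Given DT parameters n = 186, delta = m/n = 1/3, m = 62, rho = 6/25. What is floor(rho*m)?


m = 1/3*186 = 62.
rho = 6/25.
rho*m = 6/25*62 = 14.88.
k = floor(14.88) = 14.

14


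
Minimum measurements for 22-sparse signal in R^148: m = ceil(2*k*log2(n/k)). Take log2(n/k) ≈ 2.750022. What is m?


log2(n/k) = log2(148/22) ≈ 2.750022.
2*k*log2(n/k) ≈ 2*22*2.750022 = 121.000968.
m = ceil(121.000968) = 122.

122


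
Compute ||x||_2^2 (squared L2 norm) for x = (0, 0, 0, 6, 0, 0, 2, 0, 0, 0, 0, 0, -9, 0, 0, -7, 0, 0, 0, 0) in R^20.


Non-zero entries: [(3, 6), (6, 2), (12, -9), (15, -7)]
Squares: [36, 4, 81, 49]
||x||_2^2 = sum = 170.

170


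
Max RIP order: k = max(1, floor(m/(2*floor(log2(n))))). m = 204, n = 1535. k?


floor(log2(1535)) = 10.
2*10 = 20.
m/(2*floor(log2(n))) = 204/20 ≈ 10.2.
floor = 10.
k = max(1, 10) = 10.

10


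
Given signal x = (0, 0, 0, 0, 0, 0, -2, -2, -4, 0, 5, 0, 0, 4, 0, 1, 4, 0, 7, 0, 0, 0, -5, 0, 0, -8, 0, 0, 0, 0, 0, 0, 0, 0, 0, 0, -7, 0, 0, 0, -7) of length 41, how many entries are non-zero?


Non-zero positions: [6, 7, 8, 10, 13, 15, 16, 18, 22, 25, 36, 40].
Sparsity = 12.

12


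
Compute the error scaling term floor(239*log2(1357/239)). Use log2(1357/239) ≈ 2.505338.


log2(n/k) = log2(1357/239) ≈ 2.505338.
k*log2(n/k) ≈ 239*2.505338 = 598.775782.
floor(598.775782) = 598.

598


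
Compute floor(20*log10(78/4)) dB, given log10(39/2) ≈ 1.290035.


||x||/||e|| = 78/4 = 39/2.
log10(39/2) ≈ 1.290035.
20*log10(||x||/||e||) ≈ 20*1.290035 = 25.8007.
floor(25.8007) = 25.

25


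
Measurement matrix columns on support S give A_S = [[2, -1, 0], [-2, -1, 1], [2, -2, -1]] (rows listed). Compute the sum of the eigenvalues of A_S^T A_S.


Sum of eigenvalues of A_S^T A_S = trace(A_S^T A_S) = sum of squared column norms of A_S.
A_S^T A_S diagonal: [12, 6, 2].
trace = 12 + 6 + 2 = 20.

20


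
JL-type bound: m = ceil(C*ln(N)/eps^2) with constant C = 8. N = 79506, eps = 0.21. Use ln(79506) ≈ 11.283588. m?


ln(79506) ≈ 11.283588.
eps^2 = 0.21^2 = 0.0441.
C*ln(N)/eps^2 ≈ 8*11.283588/0.0441 ≈ 2046.9094.
m = ceil(2046.9094) = 2047.

2047


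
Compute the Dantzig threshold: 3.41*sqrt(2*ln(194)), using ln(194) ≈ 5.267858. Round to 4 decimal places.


ln(194) ≈ 5.267858.
2*ln(n) ≈ 10.535716.
sqrt(2*ln(n)) ≈ sqrt(10.535716) ≈ 3.245877.
threshold ≈ 3.41*3.245877 = 11.06844057 ≈ 11.0684.

11.0684


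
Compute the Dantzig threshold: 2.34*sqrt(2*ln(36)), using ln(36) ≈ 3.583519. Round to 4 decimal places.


ln(36) ≈ 3.583519.
2*ln(n) ≈ 7.167038.
sqrt(2*ln(n)) ≈ sqrt(7.167038) ≈ 2.677132.
threshold ≈ 2.34*2.677132 = 6.26448888 ≈ 6.2645.

6.2645


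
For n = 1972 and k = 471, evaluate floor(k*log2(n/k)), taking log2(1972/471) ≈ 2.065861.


log2(n/k) = log2(1972/471) ≈ 2.065861.
k*log2(n/k) ≈ 471*2.065861 = 973.020531.
floor(973.020531) = 973.

973


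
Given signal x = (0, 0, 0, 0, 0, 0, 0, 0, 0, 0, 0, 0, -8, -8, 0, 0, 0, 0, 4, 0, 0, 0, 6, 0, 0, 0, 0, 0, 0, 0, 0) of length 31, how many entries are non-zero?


Non-zero positions: [12, 13, 18, 22].
Sparsity = 4.

4


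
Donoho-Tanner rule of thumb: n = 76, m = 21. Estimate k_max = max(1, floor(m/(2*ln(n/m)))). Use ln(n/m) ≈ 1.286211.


n/m = 76/21.
ln(n/m) ≈ 1.286211.
2*ln(n/m) ≈ 2.572422.
m/(2*ln(n/m)) ≈ 21/2.572422 ≈ 8.1635.
floor = 8.
k_max = max(1, 8) = 8.

8


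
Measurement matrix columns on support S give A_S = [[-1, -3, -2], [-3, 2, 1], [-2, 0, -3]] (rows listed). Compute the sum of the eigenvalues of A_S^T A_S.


Sum of eigenvalues of A_S^T A_S = trace(A_S^T A_S) = sum of squared column norms of A_S.
A_S^T A_S diagonal: [14, 13, 14].
trace = 14 + 13 + 14 = 41.

41


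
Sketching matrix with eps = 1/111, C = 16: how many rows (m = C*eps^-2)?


1/eps = 111.
(1/eps)^2 = 12321.
m = 16*12321 = 197136.

197136


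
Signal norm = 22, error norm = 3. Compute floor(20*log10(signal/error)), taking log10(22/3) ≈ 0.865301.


||x||/||e|| = 22/3.
log10(22/3) ≈ 0.865301.
20*log10(||x||/||e||) ≈ 20*0.865301 = 17.30602.
floor(17.30602) = 17.

17


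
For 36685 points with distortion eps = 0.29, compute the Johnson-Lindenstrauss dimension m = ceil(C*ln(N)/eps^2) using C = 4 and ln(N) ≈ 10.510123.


ln(36685) ≈ 10.510123.
eps^2 = 0.29^2 = 0.0841.
C*ln(N)/eps^2 ≈ 4*10.510123/0.0841 ≈ 499.8869.
m = ceil(499.8869) = 500.

500
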